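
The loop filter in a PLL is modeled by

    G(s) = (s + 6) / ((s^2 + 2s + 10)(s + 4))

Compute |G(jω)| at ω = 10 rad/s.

Substitute s = j10: numerator = 6 + j10, denominator = -560 - j820.
|G(j10)| = |6 + j10| / |-560 - j820| = 11.662 / 992.98 ≈ 0.01174.

|G(j10)| ≈ 0.01174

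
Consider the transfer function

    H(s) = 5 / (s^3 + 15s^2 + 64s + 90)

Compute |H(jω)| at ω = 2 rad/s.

Substitute s = j2: numerator = 5, denominator = 30 + j120.
|H(j2)| = |5| / |30 + j120| = 5 / 123.69 ≈ 0.04042.

|H(j2)| ≈ 0.04042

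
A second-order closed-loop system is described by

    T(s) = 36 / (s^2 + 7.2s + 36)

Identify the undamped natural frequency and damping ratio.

ωₙ = 6 rad/s, ζ = 0.6

Compare the denominator to the standard form s^2 + 2ζωₙs + ωₙ².
ωₙ² = 36, so ωₙ = 6 rad/s.
2ζωₙ = 7.2, so ζ = 7.2/(2·6) = 0.6.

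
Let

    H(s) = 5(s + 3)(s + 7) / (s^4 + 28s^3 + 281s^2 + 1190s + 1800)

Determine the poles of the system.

s = -5, -10, -9, -4

The poles are the roots of the denominator s^4 + 28s^3 + 281s^2 + 1190s + 1800 = 0.
Trying s = -5: the polynomial evaluates to 0, so (s + 5) is a factor.
Dividing out leaves s^3 + 23s^2 + 166s + 360 = 0.
This factors further as (s + 10)(s + 9)(s + 4) = 0.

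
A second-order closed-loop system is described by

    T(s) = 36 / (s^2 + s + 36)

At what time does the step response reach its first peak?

t_p ≈ 0.5254 s

Comparing s^2 + s + 36 to s^2 + 2ζωₙs + ωₙ²: ωₙ = 6 rad/s and ζ = 1/(2·6) ≈ 0.08333.
ζωₙ = 1/2 = 0.5, so ω_d = ωₙ√(1−ζ²) = √(ωₙ² − (ζωₙ)²) = √(36 − 0.5²) = √35.75 ≈ 5.979 rad/s.
t_p = π/ω_d = π/5.979 ≈ 0.5254 s.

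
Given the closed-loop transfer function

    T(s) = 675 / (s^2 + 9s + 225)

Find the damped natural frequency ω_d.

Comparing s^2 + 9s + 225 to s^2 + 2ζωₙs + ωₙ²: ωₙ = 15 rad/s and ζ = 9/(2·15) = 0.3.
ζωₙ = 9/2 = 4.5, so ω_d = ωₙ√(1−ζ²) = √(ωₙ² − (ζωₙ)²) = √(225 − 4.5²) = √204.75 ≈ 14.31 rad/s.

ω_d ≈ 14.31 rad/s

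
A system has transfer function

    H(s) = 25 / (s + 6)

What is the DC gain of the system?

At s = 0 each factor (s + a) contributes a and each (s^2 + bs + c) contributes c.
H(0) = 25·1 / ((6)) = 25/6 = 25/6.

H(0) = 25/6 ≈ 4.167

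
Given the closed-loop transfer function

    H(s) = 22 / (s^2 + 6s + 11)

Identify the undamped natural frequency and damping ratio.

ωₙ ≈ 3.317 rad/s, ζ ≈ 0.9045

Compare the denominator to the standard form s^2 + 2ζωₙs + ωₙ².
ωₙ² = 11, so ωₙ = √11 ≈ 3.317 rad/s.
2ζωₙ = 6, so ζ = 6/(2·√11) ≈ 0.9045.
With ζ = 0.9045 the response is underdamped.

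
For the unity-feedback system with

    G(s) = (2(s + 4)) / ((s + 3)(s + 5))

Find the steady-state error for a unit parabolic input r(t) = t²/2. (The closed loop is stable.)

e_ss = ∞

G(s) has no poles at the origin.
This is a Type 0 system; Ka = lim_{s→0} s^2·G(s) = 0, so the steady-state error for a parabola input is infinite.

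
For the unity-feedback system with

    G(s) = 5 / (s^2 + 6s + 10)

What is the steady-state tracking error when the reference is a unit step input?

G(s) has no poles at the origin.
This is a Type 0 system. Kp = lim_{s→0} G(s) = 5/10 = 1/2.
e_ss = 1/(1 + Kp) = 1/(1 + 1/2) = 2/3 ≈ 0.6667.

e_ss = 0.6667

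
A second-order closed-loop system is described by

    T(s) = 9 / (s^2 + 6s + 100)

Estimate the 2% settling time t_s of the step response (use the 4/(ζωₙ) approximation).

t_s ≈ 1.333 s

Comparing s^2 + 6s + 100 to s^2 + 2ζωₙs + ωₙ²: ωₙ = 10 rad/s and ζ = 6/(2·10) = 0.3.
ζωₙ = 6/2 = 3, so t_s ≈ 4/(ζωₙ) = 4/3 ≈ 1.333 s.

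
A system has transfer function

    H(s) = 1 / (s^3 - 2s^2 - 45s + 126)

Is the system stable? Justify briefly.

unstable

The denominator s^3 - 2s^2 - 45s + 126 factors as (s + 7)(s - 6)(s - 3), giving poles at s = -7, 6, 3.
Since the pole(s) at s = 6, 3 lie in the right half-plane, the system is unstable.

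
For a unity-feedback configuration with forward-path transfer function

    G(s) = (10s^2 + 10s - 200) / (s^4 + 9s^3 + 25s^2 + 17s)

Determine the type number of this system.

Factor s from the denominator: s^4 + 9s^3 + 25s^2 + 17s = s·(s^3 + 9s^2 + 25s + 17).
There is 1 pole at the origin, so the system is Type 1.

Type 1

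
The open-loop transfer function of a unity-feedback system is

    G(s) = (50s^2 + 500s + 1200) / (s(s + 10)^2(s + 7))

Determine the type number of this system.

Type 1

The denominator has 1 factor of s at the origin (free integrator), so this is a Type 1 system.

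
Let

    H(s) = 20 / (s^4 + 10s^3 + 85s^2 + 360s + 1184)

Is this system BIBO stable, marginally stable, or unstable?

The denominator s^4 + 10s^3 + 85s^2 + 360s + 1184 factors as (s^2 + 8s + 32)(s^2 + 2s + 37), giving poles at s = -4 + 4j, -4 - 4j, -1 + 6j, -1 - 6j.
Since all poles lie strictly in the left half-plane, the system is stable.

stable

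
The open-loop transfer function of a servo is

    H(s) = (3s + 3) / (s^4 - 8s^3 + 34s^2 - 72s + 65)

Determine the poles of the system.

The poles are the roots of the denominator s^4 - 8s^3 + 34s^2 - 72s + 65 = 0.
No real roots exist; factor into two real quadratics: (s^2 - 4s + 13)(s^2 - 4s + 5) = 0.
Each quadratic gives a conjugate pair via the quadratic formula.

s = 2 ± 3j, 2 ± j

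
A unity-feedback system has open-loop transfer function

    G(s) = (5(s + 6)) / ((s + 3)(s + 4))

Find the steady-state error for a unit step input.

e_ss = 0.2857

G(s) has no poles at the origin.
This is a Type 0 system. Kp = lim_{s→0} G(s) = 30/12 = 5/2.
e_ss = 1/(1 + Kp) = 1/(1 + 5/2) = 2/7 ≈ 0.2857.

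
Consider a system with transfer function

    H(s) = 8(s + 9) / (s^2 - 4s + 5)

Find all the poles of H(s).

The poles are the roots of the denominator s^2 - 4s + 5 = 0.
Using the quadratic formula: s = (4 ± √(-4))/2 = 2 ± 1j.

s = 2 ± j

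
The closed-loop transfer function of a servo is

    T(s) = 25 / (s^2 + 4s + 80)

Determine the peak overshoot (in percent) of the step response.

Comparing s^2 + 4s + 80 to s^2 + 2ζωₙs + ωₙ²: ωₙ = √80 ≈ 8.944 rad/s and ζ = 4/(2·√80) ≈ 0.2236.
%OS = 100·exp(−πζ/√(1−ζ²)) = 100·exp(−π·0.2236/√(1−0.2236²)) ≈ 48.6%.

%OS ≈ 48.6%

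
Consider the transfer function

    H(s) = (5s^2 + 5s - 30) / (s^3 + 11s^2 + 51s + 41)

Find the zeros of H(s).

s = 2, -3

Set the numerator to zero: 5s^2 + 5s - 30 = 0, i.e. 5·(s^2 + s - 6) = 0.
Factoring: (s - 2)(s + 3) = 0.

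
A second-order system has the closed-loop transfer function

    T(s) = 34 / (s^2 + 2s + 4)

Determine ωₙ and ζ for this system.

Compare the denominator to the standard form s^2 + 2ζωₙs + ωₙ².
ωₙ² = 4, so ωₙ = 2 rad/s.
2ζωₙ = 2, so ζ = 2/(2·2) = 0.5.
With ζ = 0.5 the response is underdamped.

ωₙ = 2 rad/s, ζ = 0.5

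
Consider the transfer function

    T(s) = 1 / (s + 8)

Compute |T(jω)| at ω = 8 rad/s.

Substitute s = j8: numerator = 1, denominator = 8 + j8.
|T(j8)| = |1| / |8 + j8| = 1 / 11.314 ≈ 0.08839.

|T(j8)| ≈ 0.08839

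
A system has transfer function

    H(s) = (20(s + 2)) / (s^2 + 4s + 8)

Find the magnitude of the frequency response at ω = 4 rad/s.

|H(j4)| = 5

Substitute s = j4: numerator = 40 + j80, denominator = -8 + j16.
|H(j4)| = |40 + j80| / |-8 + j16| = 89.443 / 17.889 = 5.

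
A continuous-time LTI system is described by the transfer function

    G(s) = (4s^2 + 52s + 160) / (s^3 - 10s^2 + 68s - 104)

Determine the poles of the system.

s = 4 + 6j, 4 - 6j, 2

The poles are the roots of the denominator s^3 - 10s^2 + 68s - 104 = 0.
Trying s = 2: the polynomial evaluates to 0, so (s - 2) is a factor.
Dividing out leaves s^2 - 8s + 52 = 0.
The quadratic formula then gives s = 4 ± 6j.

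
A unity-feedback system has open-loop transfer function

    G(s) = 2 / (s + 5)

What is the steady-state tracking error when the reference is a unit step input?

G(s) has no poles at the origin.
This is a Type 0 system. Kp = lim_{s→0} G(s) = 2/5.
e_ss = 1/(1 + Kp) = 1/(1 + 2/5) = 5/7 ≈ 0.7143.

e_ss = 0.7143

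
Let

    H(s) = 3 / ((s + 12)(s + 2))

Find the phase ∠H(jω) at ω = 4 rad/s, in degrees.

At s = j4: numerator = 3, denominator = 8 + j56.
∠H = ∠num − ∠den = 0° − (81.870°) = -81.87°.

∠H(j4) ≈ -81.87°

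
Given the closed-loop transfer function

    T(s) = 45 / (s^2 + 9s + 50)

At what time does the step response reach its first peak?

Comparing s^2 + 9s + 50 to s^2 + 2ζωₙs + ωₙ²: ωₙ = √50 ≈ 7.071 rad/s and ζ = 9/(2·√50) ≈ 0.6364.
ζωₙ = 9/2 = 4.5, so ω_d = ωₙ√(1−ζ²) = √(ωₙ² − (ζωₙ)²) = √(50 − 4.5²) = √29.75 ≈ 5.454 rad/s.
t_p = π/ω_d = π/5.454 ≈ 0.5760 s.

t_p ≈ 0.5760 s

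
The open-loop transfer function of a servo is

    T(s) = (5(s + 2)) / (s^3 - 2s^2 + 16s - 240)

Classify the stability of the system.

The denominator s^3 - 2s^2 + 16s - 240 factors as (s - 6)(s^2 + 4s + 40), giving poles at s = 6, -2 ± 6j.
Since the pole(s) at s = 6 lie in the right half-plane, the system is unstable.

unstable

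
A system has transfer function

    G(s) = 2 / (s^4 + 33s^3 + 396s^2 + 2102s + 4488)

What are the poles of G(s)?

The poles are the roots of the denominator s^4 + 33s^3 + 396s^2 + 2102s + 4488 = 0.
Trying s = -11: the polynomial evaluates to 0, so (s + 11) is a factor.
Dividing out leaves s^3 + 22s^2 + 154s + 408 = 0.
This factors further as (s^2 + 10s + 34)(s + 12) = 0.

s = -5 ± 3j, -11, -12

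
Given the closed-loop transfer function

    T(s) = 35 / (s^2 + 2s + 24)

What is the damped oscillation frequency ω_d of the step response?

Comparing s^2 + 2s + 24 to s^2 + 2ζωₙs + ωₙ²: ωₙ = √24 ≈ 4.899 rad/s and ζ = 2/(2·√24) ≈ 0.2041.
ζωₙ = 2/2 = 1, so ω_d = ωₙ√(1−ζ²) = √(ωₙ² − (ζωₙ)²) = √(24 − 1²) = √23 ≈ 4.796 rad/s.

ω_d ≈ 4.796 rad/s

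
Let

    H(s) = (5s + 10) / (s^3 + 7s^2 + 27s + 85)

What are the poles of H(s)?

The poles are the roots of the denominator s^3 + 7s^2 + 27s + 85 = 0.
Trying s = -5: the polynomial evaluates to 0, so (s + 5) is a factor.
Dividing out leaves s^2 + 2s + 17 = 0.
The quadratic formula then gives s = -1 ± 4j.

s = -1 ± 4j, -5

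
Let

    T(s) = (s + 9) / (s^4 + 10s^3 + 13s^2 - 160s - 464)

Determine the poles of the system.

s = -4, -5 ± 2j, 4

The poles are the roots of the denominator s^4 + 10s^3 + 13s^2 - 160s - 464 = 0.
Trying s = -4: the polynomial evaluates to 0, so (s + 4) is a factor.
Dividing out leaves s^3 + 6s^2 - 11s - 116 = 0.
This factors further as (s^2 + 10s + 29)(s - 4) = 0.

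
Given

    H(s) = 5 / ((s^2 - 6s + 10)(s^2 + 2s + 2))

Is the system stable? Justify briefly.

The poles can be read from the denominator factors: s = 3 + j, 3 - j, -1 + j, -1 - j.
Since the pole(s) at s = 3 + j, 3 - j lie in the right half-plane, the system is unstable.

unstable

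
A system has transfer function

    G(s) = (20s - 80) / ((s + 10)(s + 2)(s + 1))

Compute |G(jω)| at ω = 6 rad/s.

Substitute s = j6: numerator = -80 + j120, denominator = -448 - j24.
|G(j6)| = |-80 + j120| / |-448 - j24| = 144.22 / 448.64 ≈ 0.3215.

|G(j6)| ≈ 0.3215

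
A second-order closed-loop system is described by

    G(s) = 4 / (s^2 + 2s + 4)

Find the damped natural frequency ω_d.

ω_d ≈ 1.732 rad/s

Comparing s^2 + 2s + 4 to s^2 + 2ζωₙs + ωₙ²: ωₙ = 2 rad/s and ζ = 2/(2·2) = 0.5.
ζωₙ = 2/2 = 1, so ω_d = ωₙ√(1−ζ²) = √(ωₙ² − (ζωₙ)²) = √(4 − 1²) = √3 ≈ 1.732 rad/s.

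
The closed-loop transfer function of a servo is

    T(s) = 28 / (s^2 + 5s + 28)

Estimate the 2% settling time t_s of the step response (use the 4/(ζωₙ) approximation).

Comparing s^2 + 5s + 28 to s^2 + 2ζωₙs + ωₙ²: ωₙ = √28 ≈ 5.292 rad/s and ζ = 5/(2·√28) ≈ 0.4725.
ζωₙ = 5/2 = 2.5, so t_s ≈ 4/(ζωₙ) = 4/2.5 = 1.600 s.

t_s ≈ 1.600 s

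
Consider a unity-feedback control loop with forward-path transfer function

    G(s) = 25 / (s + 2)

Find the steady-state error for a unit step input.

e_ss = 0.07407

G(s) has no poles at the origin.
This is a Type 0 system. Kp = lim_{s→0} G(s) = 25/2.
e_ss = 1/(1 + Kp) = 1/(1 + 25/2) = 2/27 ≈ 0.07407.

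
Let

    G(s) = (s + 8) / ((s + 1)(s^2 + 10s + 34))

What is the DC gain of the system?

G(0) = 4/17 ≈ 0.2353

Set s = 0: G(0) = (8) / (34) = 4/17.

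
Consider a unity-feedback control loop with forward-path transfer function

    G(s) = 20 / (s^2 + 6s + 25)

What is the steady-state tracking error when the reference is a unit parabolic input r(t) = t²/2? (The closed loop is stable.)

G(s) has no poles at the origin.
This is a Type 0 system; Ka = lim_{s→0} s^2·G(s) = 0, so the steady-state error for a parabola input is infinite.

e_ss = ∞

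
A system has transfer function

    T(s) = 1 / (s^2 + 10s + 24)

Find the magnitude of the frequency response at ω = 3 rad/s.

Substitute s = j3: numerator = 1, denominator = 15 + j30.
|T(j3)| = |1| / |15 + j30| = 1 / 33.541 ≈ 0.02981.

|T(j3)| ≈ 0.02981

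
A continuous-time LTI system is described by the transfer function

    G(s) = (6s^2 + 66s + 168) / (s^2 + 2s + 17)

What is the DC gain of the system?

G(0) = 168/17 ≈ 9.882

Set s = 0: G(0) = (168) / (17) = 168/17.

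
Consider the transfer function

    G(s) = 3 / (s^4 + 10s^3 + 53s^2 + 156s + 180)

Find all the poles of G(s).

s = -2 + 4j, -2 - 4j, -3, -3

The poles are the roots of the denominator s^4 + 10s^3 + 53s^2 + 156s + 180 = 0.
Trying s = -3: the polynomial evaluates to 0, so (s + 3) is a factor.
Dividing out leaves s^3 + 7s^2 + 32s + 60 = 0.
This factors further as (s^2 + 4s + 20)(s + 3) = 0.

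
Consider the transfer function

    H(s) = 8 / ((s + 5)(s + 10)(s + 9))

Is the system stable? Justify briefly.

stable

The poles can be read from the denominator factors: s = -5, -10, -9.
Since all poles lie strictly in the left half-plane, the system is stable.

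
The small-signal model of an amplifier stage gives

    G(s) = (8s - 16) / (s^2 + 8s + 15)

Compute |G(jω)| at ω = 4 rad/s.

|G(j4)| ≈ 1.117

Substitute s = j4: numerator = -16 + j32, denominator = -1 + j32.
|G(j4)| = |-16 + j32| / |-1 + j32| = 35.777 / 32.016 ≈ 1.117.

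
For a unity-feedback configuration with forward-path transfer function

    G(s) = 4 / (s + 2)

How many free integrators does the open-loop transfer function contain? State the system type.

Type 0

The denominator has no factor of s at the origin — no free integrator — so this is a Type 0 system.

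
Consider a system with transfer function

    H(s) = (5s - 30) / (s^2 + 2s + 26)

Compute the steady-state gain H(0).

Set s = 0: H(0) = (-30) / (26) = -15/13.

H(0) = -15/13 ≈ -1.154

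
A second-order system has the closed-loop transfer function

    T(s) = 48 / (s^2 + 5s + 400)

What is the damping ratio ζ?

Compare the denominator to the standard form s^2 + 2ζωₙs + ωₙ².
ωₙ² = 400, so ωₙ = 20 rad/s.
2ζωₙ = 5, so ζ = 5/(2·20) = 0.125.

ζ = 0.125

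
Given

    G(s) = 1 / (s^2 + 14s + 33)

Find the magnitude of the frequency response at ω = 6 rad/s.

|G(j6)| ≈ 0.01190

Substitute s = j6: numerator = 1, denominator = -3 + j84.
|G(j6)| = |1| / |-3 + j84| = 1 / 84.054 ≈ 0.01190.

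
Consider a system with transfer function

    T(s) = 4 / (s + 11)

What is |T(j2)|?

|T(j2)| ≈ 0.3578

Substitute s = j2: numerator = 4, denominator = 11 + j2.
|T(j2)| = |4| / |11 + j2| = 4 / 11.180 ≈ 0.3578.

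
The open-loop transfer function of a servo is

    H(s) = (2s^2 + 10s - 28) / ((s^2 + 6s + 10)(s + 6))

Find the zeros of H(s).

s = 2, -7

Set the numerator to zero: 2s^2 + 10s - 28 = 0, i.e. 2·(s^2 + 5s - 14) = 0.
Factoring: (s - 2)(s + 7) = 0.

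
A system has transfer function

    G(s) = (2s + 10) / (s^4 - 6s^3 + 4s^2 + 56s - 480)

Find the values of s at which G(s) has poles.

The poles are the roots of the denominator s^4 - 6s^3 + 4s^2 + 56s - 480 = 0.
Trying s = -4: the polynomial evaluates to 0, so (s + 4) is a factor.
Dividing out leaves s^3 - 10s^2 + 44s - 120 = 0.
This factors further as (s^2 - 4s + 20)(s - 6) = 0.

s = 2 + 4j, 2 - 4j, -4, 6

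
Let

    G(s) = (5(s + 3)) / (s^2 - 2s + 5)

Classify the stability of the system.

unstable

The denominator s^2 - 2s + 5 factors as (s^2 - 2s + 5), giving poles at s = 1 ± 2j.
Since the pole(s) at s = 1 + 2j, 1 - 2j lie in the right half-plane, the system is unstable.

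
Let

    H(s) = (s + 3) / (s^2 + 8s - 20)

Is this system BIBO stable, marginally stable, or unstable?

unstable

The denominator s^2 + 8s - 20 factors as (s - 2)(s + 10), giving poles at s = 2, -10.
Since the pole(s) at s = 2 lie in the right half-plane, the system is unstable.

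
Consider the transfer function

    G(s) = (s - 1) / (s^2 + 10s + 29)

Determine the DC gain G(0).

At s = 0 each factor (s + a) contributes a and each (s^2 + bs + c) contributes c.
G(0) = 1·(-1) / ((29)) = -1/29 = -1/29.

G(0) = -1/29 ≈ -0.03448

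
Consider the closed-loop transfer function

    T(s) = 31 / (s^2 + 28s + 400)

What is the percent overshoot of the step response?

Comparing s^2 + 28s + 400 to s^2 + 2ζωₙs + ωₙ²: ωₙ = 20 rad/s and ζ = 28/(2·20) = 0.7.
%OS = 100·exp(−πζ/√(1−ζ²)) = 100·exp(−π·0.7/√(1−0.7²)) ≈ 4.60%.

%OS ≈ 4.60%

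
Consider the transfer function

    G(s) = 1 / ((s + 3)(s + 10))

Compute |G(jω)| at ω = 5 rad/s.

Substitute s = j5: numerator = 1, denominator = 5 + j65.
|G(j5)| = |1| / |5 + j65| = 1 / 65.192 ≈ 0.01534.

|G(j5)| ≈ 0.01534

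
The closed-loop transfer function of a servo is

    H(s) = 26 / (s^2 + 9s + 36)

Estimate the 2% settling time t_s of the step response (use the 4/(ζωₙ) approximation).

t_s ≈ 0.8889 s

Comparing s^2 + 9s + 36 to s^2 + 2ζωₙs + ωₙ²: ωₙ = 6 rad/s and ζ = 9/(2·6) = 0.75.
ζωₙ = 9/2 = 4.5, so t_s ≈ 4/(ζωₙ) = 4/4.5 ≈ 0.8889 s.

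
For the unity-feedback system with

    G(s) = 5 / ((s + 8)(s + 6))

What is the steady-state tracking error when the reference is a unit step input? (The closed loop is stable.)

G(s) has no poles at the origin.
This is a Type 0 system. Kp = lim_{s→0} G(s) = 5/48.
e_ss = 1/(1 + Kp) = 1/(1 + 5/48) = 48/53 ≈ 0.9057.

e_ss = 0.9057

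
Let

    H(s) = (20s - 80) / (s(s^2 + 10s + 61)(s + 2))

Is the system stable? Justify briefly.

marginally stable

The poles can be read from the denominator factors: s = 0, -5 ± 6j, -2.
Since the simple pole(s) at s = 0 lie on the jω-axis with none in the right half-plane, the system is marginally stable.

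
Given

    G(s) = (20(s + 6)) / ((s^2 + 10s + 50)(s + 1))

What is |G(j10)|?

|G(j10)| ≈ 0.2076

Substitute s = j10: numerator = 120 + j200, denominator = -1050 - j400.
|G(j10)| = |120 + j200| / |-1050 - j400| = 233.24 / 1123.6 ≈ 0.2076.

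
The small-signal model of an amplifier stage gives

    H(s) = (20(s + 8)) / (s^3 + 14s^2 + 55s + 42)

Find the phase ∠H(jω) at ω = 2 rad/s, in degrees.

∠H(j2) ≈ -83.78°

At s = j2: numerator = 160 + j40, denominator = -14 + j102.
∠H = ∠num − ∠den = 14.036° − (97.815°) = -83.78°.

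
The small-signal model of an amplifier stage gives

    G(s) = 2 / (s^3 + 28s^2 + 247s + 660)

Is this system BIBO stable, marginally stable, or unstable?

The denominator s^3 + 28s^2 + 247s + 660 factors as (s + 11)(s + 12)(s + 5), giving poles at s = -11, -12, -5.
Since all poles lie strictly in the left half-plane, the system is stable.

stable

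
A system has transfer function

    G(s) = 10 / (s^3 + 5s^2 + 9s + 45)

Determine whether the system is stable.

marginally stable

The denominator s^3 + 5s^2 + 9s + 45 factors as (s^2 + 9)(s + 5), giving poles at s = 3j, -3j, -5.
Since the simple pole(s) at s = 3j, -3j lie on the jω-axis with none in the right half-plane, the system is marginally stable.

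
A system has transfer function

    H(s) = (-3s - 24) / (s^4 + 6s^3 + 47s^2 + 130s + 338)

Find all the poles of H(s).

The poles are the roots of the denominator s^4 + 6s^3 + 47s^2 + 130s + 338 = 0.
No real roots exist; factor into two real quadratics: (s^2 + 2s + 26)(s^2 + 4s + 13) = 0.
Each quadratic gives a conjugate pair via the quadratic formula.

s = -1 ± 5j, -2 ± 3j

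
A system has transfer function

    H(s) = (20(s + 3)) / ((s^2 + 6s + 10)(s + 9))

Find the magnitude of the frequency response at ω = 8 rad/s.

|H(j8)| ≈ 0.1964

Substitute s = j8: numerator = 60 + j160, denominator = -870.
|H(j8)| = |60 + j160| / |-870| = 170.88 / 870 ≈ 0.1964.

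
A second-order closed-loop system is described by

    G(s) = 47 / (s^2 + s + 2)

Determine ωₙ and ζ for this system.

Compare the denominator to the standard form s^2 + 2ζωₙs + ωₙ².
ωₙ² = 2, so ωₙ = √2 ≈ 1.414 rad/s.
2ζωₙ = 1, so ζ = 1/(2·√2) ≈ 0.3536.

ωₙ ≈ 1.414 rad/s, ζ ≈ 0.3536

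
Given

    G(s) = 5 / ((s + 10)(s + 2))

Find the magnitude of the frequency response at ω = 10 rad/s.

|G(j10)| ≈ 0.03467

Substitute s = j10: numerator = 5, denominator = -80 + j120.
|G(j10)| = |5| / |-80 + j120| = 5 / 144.22 ≈ 0.03467.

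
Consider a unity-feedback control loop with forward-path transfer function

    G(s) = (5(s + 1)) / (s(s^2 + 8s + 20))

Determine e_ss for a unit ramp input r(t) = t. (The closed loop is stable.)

G(s) has one pole at the origin.
This is a Type 1 system. Kv = lim_{s→0} s·G(s) = 5/20 = 1/4.
e_ss = 1/Kv = 1/(1/4) = 4.

e_ss = 4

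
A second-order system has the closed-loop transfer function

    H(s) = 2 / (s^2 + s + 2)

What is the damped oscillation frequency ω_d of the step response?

Comparing s^2 + s + 2 to s^2 + 2ζωₙs + ωₙ²: ωₙ = √2 ≈ 1.414 rad/s and ζ = 1/(2·√2) ≈ 0.3536.
ζωₙ = 1/2 = 0.5, so ω_d = ωₙ√(1−ζ²) = √(ωₙ² − (ζωₙ)²) = √(2 − 0.5²) = √1.75 ≈ 1.323 rad/s.

ω_d ≈ 1.323 rad/s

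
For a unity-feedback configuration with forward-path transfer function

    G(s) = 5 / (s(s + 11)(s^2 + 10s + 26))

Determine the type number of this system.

The denominator has 1 factor of s at the origin (free integrator), so this is a Type 1 system.

Type 1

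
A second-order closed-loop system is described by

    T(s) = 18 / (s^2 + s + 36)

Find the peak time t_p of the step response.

t_p ≈ 0.5254 s

Comparing s^2 + s + 36 to s^2 + 2ζωₙs + ωₙ²: ωₙ = 6 rad/s and ζ = 1/(2·6) ≈ 0.08333.
ζωₙ = 1/2 = 0.5, so ω_d = ωₙ√(1−ζ²) = √(ωₙ² − (ζωₙ)²) = √(36 − 0.5²) = √35.75 ≈ 5.979 rad/s.
t_p = π/ω_d = π/5.979 ≈ 0.5254 s.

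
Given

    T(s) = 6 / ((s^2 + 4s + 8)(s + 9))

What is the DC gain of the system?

T(0) = 1/12 ≈ 0.08333

Set s = 0: T(0) = (6) / (72) = 1/12.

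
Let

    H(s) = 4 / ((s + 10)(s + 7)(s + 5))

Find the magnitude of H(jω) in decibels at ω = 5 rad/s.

|H(j5)|_dB ≈ -44.6 dB

Substitute s = j5: numerator = 4, denominator = -200 + j650.
|H(j5)| = |4| / |-200 + j650| = 4 / 680.07 ≈ 0.005882.
In decibels: 20·log₁₀(0.005882) ≈ -44.6 dB.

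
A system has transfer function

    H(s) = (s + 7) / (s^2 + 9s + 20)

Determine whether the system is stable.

stable

The denominator s^2 + 9s + 20 factors as (s + 4)(s + 5), giving poles at s = -4, -5.
Since all poles lie strictly in the left half-plane, the system is stable.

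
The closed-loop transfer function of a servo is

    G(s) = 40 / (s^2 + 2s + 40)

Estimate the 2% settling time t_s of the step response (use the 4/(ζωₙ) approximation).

t_s ≈ 4 s

Comparing s^2 + 2s + 40 to s^2 + 2ζωₙs + ωₙ²: ωₙ = √40 ≈ 6.325 rad/s and ζ = 2/(2·√40) ≈ 0.1581.
ζωₙ = 2/2 = 1, so t_s ≈ 4/(ζωₙ) = 4/1 = 4 s.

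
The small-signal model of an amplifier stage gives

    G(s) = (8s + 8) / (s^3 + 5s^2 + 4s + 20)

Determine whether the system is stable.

The denominator s^3 + 5s^2 + 4s + 20 factors as (s^2 + 4)(s + 5), giving poles at s = ±2j, -5.
Since the simple pole(s) at s = 2j, -2j lie on the jω-axis with none in the right half-plane, the system is marginally stable.

marginally stable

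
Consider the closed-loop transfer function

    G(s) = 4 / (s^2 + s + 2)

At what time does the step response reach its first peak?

t_p ≈ 2.375 s

Comparing s^2 + s + 2 to s^2 + 2ζωₙs + ωₙ²: ωₙ = √2 ≈ 1.414 rad/s and ζ = 1/(2·√2) ≈ 0.3536.
ζωₙ = 1/2 = 0.5, so ω_d = ωₙ√(1−ζ²) = √(ωₙ² − (ζωₙ)²) = √(2 − 0.5²) = √1.75 ≈ 1.323 rad/s.
t_p = π/ω_d = π/1.323 ≈ 2.375 s.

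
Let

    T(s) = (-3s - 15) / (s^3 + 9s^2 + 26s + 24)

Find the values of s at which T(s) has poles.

s = -4, -3, -2

The poles are the roots of the denominator s^3 + 9s^2 + 26s + 24 = 0.
Trying s = -4: the polynomial evaluates to 0, so (s + 4) is a factor.
Dividing out leaves s^2 + 5s + 6 = 0.
Factoring the quadratic: (s + 3)(s + 2) = 0.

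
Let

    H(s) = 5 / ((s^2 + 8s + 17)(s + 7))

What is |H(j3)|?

|H(j3)| ≈ 0.02595

Substitute s = j3: numerator = 5, denominator = -16 + j192.
|H(j3)| = |5| / |-16 + j192| = 5 / 192.67 ≈ 0.02595.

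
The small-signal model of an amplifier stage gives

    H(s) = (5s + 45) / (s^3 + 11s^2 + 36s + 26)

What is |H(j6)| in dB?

Substitute s = j6: numerator = 45 + j30, denominator = -370.
|H(j6)| = |45 + j30| / |-370| = 54.083 / 370 ≈ 0.1462.
In decibels: 20·log₁₀(0.1462) ≈ -16.7 dB.

|H(j6)|_dB ≈ -16.7 dB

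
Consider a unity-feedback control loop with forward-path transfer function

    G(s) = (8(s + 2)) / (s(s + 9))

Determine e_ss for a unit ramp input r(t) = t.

e_ss = 0.5625

G(s) has one pole at the origin.
This is a Type 1 system. Kv = lim_{s→0} s·G(s) = 16/9.
e_ss = 1/Kv = 1/(16/9) = 9/16 ≈ 0.5625.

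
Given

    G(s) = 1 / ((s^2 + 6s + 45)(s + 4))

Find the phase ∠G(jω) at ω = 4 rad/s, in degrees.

At s = j4: numerator = 1, denominator = 20 + j212.
∠G = ∠num − ∠den = 0° − (84.611°) = -84.61°.

∠G(j4) ≈ -84.61°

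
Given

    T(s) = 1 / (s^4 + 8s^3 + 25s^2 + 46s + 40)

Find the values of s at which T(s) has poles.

The poles are the roots of the denominator s^4 + 8s^3 + 25s^2 + 46s + 40 = 0.
Trying s = -4: the polynomial evaluates to 0, so (s + 4) is a factor.
Dividing out leaves s^3 + 4s^2 + 9s + 10 = 0.
This factors further as (s^2 + 2s + 5)(s + 2) = 0.

s = -4, -1 + 2j, -1 - 2j, -2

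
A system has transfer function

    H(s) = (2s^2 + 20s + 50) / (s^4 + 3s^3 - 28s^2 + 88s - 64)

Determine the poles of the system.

The poles are the roots of the denominator s^4 + 3s^3 - 28s^2 + 88s - 64 = 0.
Trying s = 1: the polynomial evaluates to 0, so (s - 1) is a factor.
Dividing out leaves s^3 + 4s^2 - 24s + 64 = 0.
This factors further as (s + 8)(s^2 - 4s + 8) = 0.

s = 1, -8, 2 + 2j, 2 - 2j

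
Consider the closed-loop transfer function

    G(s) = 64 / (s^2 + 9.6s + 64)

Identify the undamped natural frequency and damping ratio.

ωₙ = 8 rad/s, ζ = 0.6

Compare the denominator to the standard form s^2 + 2ζωₙs + ωₙ².
ωₙ² = 64, so ωₙ = 8 rad/s.
2ζωₙ = 9.6, so ζ = 9.6/(2·8) = 0.6.
With ζ = 0.6 the response is underdamped.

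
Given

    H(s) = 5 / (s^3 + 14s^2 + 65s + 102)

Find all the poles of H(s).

The poles are the roots of the denominator s^3 + 14s^2 + 65s + 102 = 0.
Trying s = -6: the polynomial evaluates to 0, so (s + 6) is a factor.
Dividing out leaves s^2 + 8s + 17 = 0.
The quadratic formula then gives s = -4 ± 1j.

s = -4 + j, -4 - j, -6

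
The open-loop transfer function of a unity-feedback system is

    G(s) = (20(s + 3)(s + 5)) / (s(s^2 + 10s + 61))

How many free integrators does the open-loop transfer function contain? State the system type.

Type 1

The denominator has 1 factor of s at the origin (free integrator), so this is a Type 1 system.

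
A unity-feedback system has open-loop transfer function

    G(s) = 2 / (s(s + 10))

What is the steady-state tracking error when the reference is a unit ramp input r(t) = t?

G(s) has one pole at the origin.
This is a Type 1 system. Kv = lim_{s→0} s·G(s) = 2/10 = 1/5.
e_ss = 1/Kv = 1/(1/5) = 5.

e_ss = 5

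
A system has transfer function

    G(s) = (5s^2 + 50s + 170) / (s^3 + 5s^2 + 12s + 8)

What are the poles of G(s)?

The poles are the roots of the denominator s^3 + 5s^2 + 12s + 8 = 0.
Trying s = -1: the polynomial evaluates to 0, so (s + 1) is a factor.
Dividing out leaves s^2 + 4s + 8 = 0.
The quadratic formula then gives s = -2 ± 2j.

s = -2 ± 2j, -1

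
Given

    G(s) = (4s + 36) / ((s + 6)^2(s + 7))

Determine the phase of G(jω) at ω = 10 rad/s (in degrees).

At s = j10: numerator = 36 + j40, denominator = -1648 + j200.
∠G = ∠num − ∠den = 48.013° − (173.08°) = -125.1°.

∠G(j10) ≈ -125.1°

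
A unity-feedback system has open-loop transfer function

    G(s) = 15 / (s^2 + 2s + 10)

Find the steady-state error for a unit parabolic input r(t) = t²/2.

e_ss = ∞

G(s) has no poles at the origin.
This is a Type 0 system; Ka = lim_{s→0} s^2·G(s) = 0, so the steady-state error for a parabola input is infinite.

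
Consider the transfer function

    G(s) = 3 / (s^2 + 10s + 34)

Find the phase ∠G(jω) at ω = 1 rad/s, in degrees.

At s = j1: numerator = 3, denominator = 33 + j10.
∠G = ∠num − ∠den = 0° − (16.858°) = -16.86°.

∠G(j1) ≈ -16.86°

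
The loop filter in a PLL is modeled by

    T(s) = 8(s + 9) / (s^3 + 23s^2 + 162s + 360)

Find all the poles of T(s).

s = -6, -5, -12

The poles are the roots of the denominator s^3 + 23s^2 + 162s + 360 = 0.
Trying s = -6: the polynomial evaluates to 0, so (s + 6) is a factor.
Dividing out leaves s^2 + 17s + 60 = 0.
Factoring the quadratic: (s + 5)(s + 12) = 0.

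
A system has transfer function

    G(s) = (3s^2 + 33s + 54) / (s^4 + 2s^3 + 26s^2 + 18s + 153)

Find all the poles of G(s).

The poles are the roots of the denominator s^4 + 2s^3 + 26s^2 + 18s + 153 = 0.
No real roots exist; factor into two real quadratics: (s^2 + 9)(s^2 + 2s + 17) = 0.
Each quadratic gives a conjugate pair via the quadratic formula.

s = 3j, -3j, -1 + 4j, -1 - 4j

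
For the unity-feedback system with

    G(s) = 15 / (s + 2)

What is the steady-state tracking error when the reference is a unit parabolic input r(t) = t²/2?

G(s) has no poles at the origin.
This is a Type 0 system; Ka = lim_{s→0} s^2·G(s) = 0, so the steady-state error for a parabola input is infinite.

e_ss = ∞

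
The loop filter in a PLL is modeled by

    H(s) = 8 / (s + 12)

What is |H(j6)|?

Substitute s = j6: numerator = 8, denominator = 12 + j6.
|H(j6)| = |8| / |12 + j6| = 8 / 13.416 ≈ 0.5963.

|H(j6)| ≈ 0.5963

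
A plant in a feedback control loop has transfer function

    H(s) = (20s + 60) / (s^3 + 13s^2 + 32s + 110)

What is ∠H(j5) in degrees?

At s = j5: numerator = 60 + j100, denominator = -215 + j35.
∠H = ∠num − ∠den = 59.036° − (170.75°) = -111.7°.

∠H(j5) ≈ -111.7°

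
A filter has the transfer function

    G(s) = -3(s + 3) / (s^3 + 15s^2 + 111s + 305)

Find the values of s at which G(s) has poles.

s = -5 + 6j, -5 - 6j, -5

The poles are the roots of the denominator s^3 + 15s^2 + 111s + 305 = 0.
Trying s = -5: the polynomial evaluates to 0, so (s + 5) is a factor.
Dividing out leaves s^2 + 10s + 61 = 0.
The quadratic formula then gives s = -5 ± 6j.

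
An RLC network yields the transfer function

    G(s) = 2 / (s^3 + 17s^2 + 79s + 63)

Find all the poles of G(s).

s = -1, -9, -7

The poles are the roots of the denominator s^3 + 17s^2 + 79s + 63 = 0.
Trying s = -1: the polynomial evaluates to 0, so (s + 1) is a factor.
Dividing out leaves s^2 + 16s + 63 = 0.
Factoring the quadratic: (s + 9)(s + 7) = 0.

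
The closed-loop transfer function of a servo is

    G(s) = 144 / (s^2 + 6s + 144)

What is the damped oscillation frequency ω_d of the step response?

Comparing s^2 + 6s + 144 to s^2 + 2ζωₙs + ωₙ²: ωₙ = 12 rad/s and ζ = 6/(2·12) = 0.25.
ζωₙ = 6/2 = 3, so ω_d = ωₙ√(1−ζ²) = √(ωₙ² − (ζωₙ)²) = √(144 − 3²) = √135 ≈ 11.62 rad/s.

ω_d ≈ 11.62 rad/s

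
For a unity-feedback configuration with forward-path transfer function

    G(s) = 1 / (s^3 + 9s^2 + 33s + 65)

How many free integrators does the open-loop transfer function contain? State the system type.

The denominator has no factor of s at the origin — no free integrator — so this is a Type 0 system.

Type 0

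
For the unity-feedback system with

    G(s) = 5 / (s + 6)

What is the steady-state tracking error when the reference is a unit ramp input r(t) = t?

e_ss = ∞

G(s) has no poles at the origin.
This is a Type 0 system; Kv = lim_{s→0} s·G(s) = 0, so the steady-state error for a ramp input is infinite.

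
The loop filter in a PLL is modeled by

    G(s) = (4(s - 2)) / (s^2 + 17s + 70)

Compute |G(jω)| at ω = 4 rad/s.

|G(j4)| ≈ 0.2060

Substitute s = j4: numerator = -8 + j16, denominator = 54 + j68.
|G(j4)| = |-8 + j16| / |54 + j68| = 17.889 / 86.833 ≈ 0.2060.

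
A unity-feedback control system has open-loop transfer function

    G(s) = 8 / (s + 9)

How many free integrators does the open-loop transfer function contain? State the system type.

Type 0

The denominator has no factor of s at the origin — no free integrator — so this is a Type 0 system.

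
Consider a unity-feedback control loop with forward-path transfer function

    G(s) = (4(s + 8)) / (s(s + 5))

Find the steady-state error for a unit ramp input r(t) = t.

e_ss = 0.1562

G(s) has one pole at the origin.
This is a Type 1 system. Kv = lim_{s→0} s·G(s) = 32/5.
e_ss = 1/Kv = 1/(32/5) = 5/32 ≈ 0.1562.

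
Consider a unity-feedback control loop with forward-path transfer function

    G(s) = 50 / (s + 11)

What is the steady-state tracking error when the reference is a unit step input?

G(s) has no poles at the origin.
This is a Type 0 system. Kp = lim_{s→0} G(s) = 50/11.
e_ss = 1/(1 + Kp) = 1/(1 + 50/11) = 11/61 ≈ 0.1803.

e_ss = 0.1803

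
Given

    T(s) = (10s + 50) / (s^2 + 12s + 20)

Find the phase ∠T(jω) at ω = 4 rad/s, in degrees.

∠T(j4) ≈ -46.58°

At s = j4: numerator = 50 + j40, denominator = 4 + j48.
∠T = ∠num − ∠den = 38.660° − (85.236°) = -46.58°.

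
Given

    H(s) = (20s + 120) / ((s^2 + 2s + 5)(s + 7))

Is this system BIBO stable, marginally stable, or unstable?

stable

The poles can be read from the denominator factors: s = -1 + 2j, -1 - 2j, -7.
Since all poles lie strictly in the left half-plane, the system is stable.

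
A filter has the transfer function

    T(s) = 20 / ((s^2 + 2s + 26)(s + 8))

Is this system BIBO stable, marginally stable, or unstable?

The poles can be read from the denominator factors: s = -1 ± 5j, -8.
Since all poles lie strictly in the left half-plane, the system is stable.

stable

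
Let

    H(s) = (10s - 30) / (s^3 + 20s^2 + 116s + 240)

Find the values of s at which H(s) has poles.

The poles are the roots of the denominator s^3 + 20s^2 + 116s + 240 = 0.
Trying s = -12: the polynomial evaluates to 0, so (s + 12) is a factor.
Dividing out leaves s^2 + 8s + 20 = 0.
The quadratic formula then gives s = -4 ± 2j.

s = -12, -4 ± 2j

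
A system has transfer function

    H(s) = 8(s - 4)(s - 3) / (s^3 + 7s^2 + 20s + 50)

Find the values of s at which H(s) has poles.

s = -1 ± 3j, -5

The poles are the roots of the denominator s^3 + 7s^2 + 20s + 50 = 0.
Trying s = -5: the polynomial evaluates to 0, so (s + 5) is a factor.
Dividing out leaves s^2 + 2s + 10 = 0.
The quadratic formula then gives s = -1 ± 3j.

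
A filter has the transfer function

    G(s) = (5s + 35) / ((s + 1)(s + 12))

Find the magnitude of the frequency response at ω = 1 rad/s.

|G(j1)| ≈ 2.076

Substitute s = j1: numerator = 35 + j5, denominator = 11 + j13.
|G(j1)| = |35 + j5| / |11 + j13| = 35.355 / 17.029 ≈ 2.076.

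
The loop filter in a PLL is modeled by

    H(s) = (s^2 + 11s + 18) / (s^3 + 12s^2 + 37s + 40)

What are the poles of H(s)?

s = -8, -2 ± j

The poles are the roots of the denominator s^3 + 12s^2 + 37s + 40 = 0.
Trying s = -8: the polynomial evaluates to 0, so (s + 8) is a factor.
Dividing out leaves s^2 + 4s + 5 = 0.
The quadratic formula then gives s = -2 ± 1j.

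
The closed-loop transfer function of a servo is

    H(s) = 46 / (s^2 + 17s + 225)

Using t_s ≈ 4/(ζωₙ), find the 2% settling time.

t_s ≈ 0.4706 s

Comparing s^2 + 17s + 225 to s^2 + 2ζωₙs + ωₙ²: ωₙ = 15 rad/s and ζ = 17/(2·15) ≈ 0.5667.
ζωₙ = 17/2 = 8.5, so t_s ≈ 4/(ζωₙ) = 4/8.5 ≈ 0.4706 s.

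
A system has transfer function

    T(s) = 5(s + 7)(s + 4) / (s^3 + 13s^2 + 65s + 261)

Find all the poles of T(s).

s = -9, -2 + 5j, -2 - 5j

The poles are the roots of the denominator s^3 + 13s^2 + 65s + 261 = 0.
Trying s = -9: the polynomial evaluates to 0, so (s + 9) is a factor.
Dividing out leaves s^2 + 4s + 29 = 0.
The quadratic formula then gives s = -2 ± 5j.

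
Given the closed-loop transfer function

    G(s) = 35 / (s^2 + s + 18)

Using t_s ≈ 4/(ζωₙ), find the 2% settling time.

Comparing s^2 + s + 18 to s^2 + 2ζωₙs + ωₙ²: ωₙ = √18 ≈ 4.243 rad/s and ζ = 1/(2·√18) ≈ 0.1179.
ζωₙ = 1/2 = 0.5, so t_s ≈ 4/(ζωₙ) = 4/0.5 = 8 s.

t_s ≈ 8 s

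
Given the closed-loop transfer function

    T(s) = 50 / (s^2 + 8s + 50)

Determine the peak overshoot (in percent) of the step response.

%OS ≈ 11.6%

Comparing s^2 + 8s + 50 to s^2 + 2ζωₙs + ωₙ²: ωₙ = √50 ≈ 7.071 rad/s and ζ = 8/(2·√50) ≈ 0.5657.
%OS = 100·exp(−πζ/√(1−ζ²)) = 100·exp(−π·0.5657/√(1−0.5657²)) ≈ 11.6%.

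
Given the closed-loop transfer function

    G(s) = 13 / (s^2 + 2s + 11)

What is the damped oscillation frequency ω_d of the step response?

Comparing s^2 + 2s + 11 to s^2 + 2ζωₙs + ωₙ²: ωₙ = √11 ≈ 3.317 rad/s and ζ = 2/(2·√11) ≈ 0.3015.
ζωₙ = 2/2 = 1, so ω_d = ωₙ√(1−ζ²) = √(ωₙ² − (ζωₙ)²) = √(11 − 1²) = √10 ≈ 3.162 rad/s.

ω_d ≈ 3.162 rad/s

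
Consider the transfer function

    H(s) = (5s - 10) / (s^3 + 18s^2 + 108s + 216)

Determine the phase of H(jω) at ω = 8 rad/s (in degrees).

At s = j8: numerator = -10 + j40, denominator = -936 + j352.
∠H = ∠num − ∠den = 104.04° − (159.39°) = -55.35°.

∠H(j8) ≈ -55.35°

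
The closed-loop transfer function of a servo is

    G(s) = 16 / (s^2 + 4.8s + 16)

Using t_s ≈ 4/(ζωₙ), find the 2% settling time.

Comparing s^2 + 4.8s + 16 to s^2 + 2ζωₙs + ωₙ²: ωₙ = 4 rad/s and ζ = 4.8/(2·4) = 0.6.
ζωₙ = 4.8/2 = 2.4, so t_s ≈ 4/(ζωₙ) = 4/2.4 ≈ 1.667 s.

t_s ≈ 1.667 s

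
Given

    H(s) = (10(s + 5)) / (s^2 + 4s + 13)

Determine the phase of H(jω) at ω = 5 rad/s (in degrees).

At s = j5: numerator = 50 + j50, denominator = -12 + j20.
∠H = ∠num − ∠den = 45° − (120.96°) = -75.96°.

∠H(j5) ≈ -75.96°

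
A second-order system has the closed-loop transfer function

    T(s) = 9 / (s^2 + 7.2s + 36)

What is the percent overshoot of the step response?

Comparing s^2 + 7.2s + 36 to s^2 + 2ζωₙs + ωₙ²: ωₙ = 6 rad/s and ζ = 7.2/(2·6) = 0.6.
%OS = 100·exp(−πζ/√(1−ζ²)) = 100·exp(−π·0.6/√(1−0.6²)) ≈ 9.48%.

%OS ≈ 9.48%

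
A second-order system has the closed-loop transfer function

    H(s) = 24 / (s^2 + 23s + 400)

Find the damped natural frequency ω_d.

Comparing s^2 + 23s + 400 to s^2 + 2ζωₙs + ωₙ²: ωₙ = 20 rad/s and ζ = 23/(2·20) = 0.575.
ζωₙ = 23/2 = 11.5, so ω_d = ωₙ√(1−ζ²) = √(ωₙ² − (ζωₙ)²) = √(400 − 11.5²) = √267.75 ≈ 16.36 rad/s.

ω_d ≈ 16.36 rad/s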